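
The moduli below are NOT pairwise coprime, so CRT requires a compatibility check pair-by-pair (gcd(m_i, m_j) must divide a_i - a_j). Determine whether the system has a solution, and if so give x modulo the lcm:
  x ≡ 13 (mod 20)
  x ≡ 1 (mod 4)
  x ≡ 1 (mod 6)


Moduli 20, 4, 6 are not pairwise coprime, so CRT works modulo lcm(m_i) when all pairwise compatibility conditions hold.
Pairwise compatibility: gcd(m_i, m_j) must divide a_i - a_j for every pair.
Merge one congruence at a time:
  Start: x ≡ 13 (mod 20).
  Combine with x ≡ 1 (mod 4): gcd(20, 4) = 4; 1 - 13 = -12, which IS divisible by 4, so compatible.
    Write x = 13 + 20·t and substitute into x ≡ 1 (mod 4): 20·t ≡ 1 − 13 = -12 (mod 4).
    Divide the congruence (and modulus) by g = 4: 5·t ≡ -3 (mod 1).
    Modulo 1 every t works; take t = 0.
    Then x = 13 + 20·0 = 13, valid modulo lcm(20, 4) = 20: x ≡ 13 (mod 20).
  Combine with x ≡ 1 (mod 6): gcd(20, 6) = 2; 1 - 13 = -12, which IS divisible by 2, so compatible.
    Write x = 13 + 20·t and substitute into x ≡ 1 (mod 6): 20·t ≡ 1 − 13 = -12 (mod 6).
    Divide the congruence (and modulus) by g = 2: 10·t ≡ -6 (mod 3).
    Reduce coefficients mod 3: 1·t ≡ 0 (mod 3).
    So t ≡ 0 (mod 3).
    Then x = 13 + 20·0 = 13, valid modulo lcm(20, 6) = 60: x ≡ 13 (mod 60).
Verify: 13 mod 20 = 13, 13 mod 4 = 1, 13 mod 6 = 1.

x ≡ 13 (mod 60).


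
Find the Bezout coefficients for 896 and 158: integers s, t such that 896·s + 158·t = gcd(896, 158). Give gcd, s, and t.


Euclidean algorithm on (896, 158) — divide until remainder is 0:
  896 = 5 · 158 + 106
  158 = 1 · 106 + 52
  106 = 2 · 52 + 2
  52 = 26 · 2 + 0
gcd(896, 158) = 2.
Track Bezout coefficients alongside the remainders: start with r₀ = 896 = a·1 + b·0 (s = 1, t = 0) and r₁ = 158 = a·0 + b·1 (s = 0, t = 1); each new remainder r_{k+1} = r_{k-1} − q_k·r_k inherits s_{k+1} = s_{k-1} − q_k·s_k, t_{k+1} = t_{k-1} − q_k·t_k, so r_k = a·s_k + b·t_k at every step:
  q = 5: r = 106, s = 1 − 5·0 = 1, t = 0 − 5·1 = -5  (check: 896·1 + 158·(-5) = 106)
  q = 1: r = 52, s = 0 − 1·1 = -1, t = 1 − 1·(-5) = 6  (check: 896·(-1) + 158·6 = 52)
  q = 2: r = 2, s = 1 − 2·(-1) = 3, t = -5 − 2·6 = -17  (check: 896·3 + 158·(-17) = 2)
The row with r = 2 (the gcd) gives the Bezout coefficients s = 3, t = -17.
Result: 896 · (3) + 158 · (-17) = 2.

gcd(896, 158) = 2; s = 3, t = -17 (check: 896·3 + 158·(-17) = 2).


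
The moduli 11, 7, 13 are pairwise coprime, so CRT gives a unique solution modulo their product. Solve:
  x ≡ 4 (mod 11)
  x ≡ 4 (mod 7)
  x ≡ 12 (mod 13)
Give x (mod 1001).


Moduli 11, 7, 13 are pairwise coprime; by CRT there is a unique solution modulo M = 11 · 7 · 13 = 1001.
Solve pairwise, accumulating the modulus:
  Start with x ≡ 4 (mod 11).
  Combine with x ≡ 4 (mod 7): since gcd(11, 7) = 1, we get a unique residue mod 77.
    Write x = 4 + 11·t and substitute into x ≡ 4 (mod 7): 11·t ≡ 4 − 4 = 0 (mod 7).
    Reduce coefficients mod 7: 4·t ≡ 0 (mod 7).
    The inverse of 4 mod 7 is 2 (since 4·2 = 8 = 1·7 + 1), so t ≡ 2·0 = 0 ≡ 0 (mod 7).
    Then x = 4 + 11·0 = 4, valid modulo lcm(11, 7) = 77: x ≡ 4 (mod 77).
  Combine with x ≡ 12 (mod 13): since gcd(77, 13) = 1, we get a unique residue mod 1001.
    Write x = 4 + 77·t and substitute into x ≡ 12 (mod 13): 77·t ≡ 12 − 4 = 8 (mod 13).
    Reduce coefficients mod 13: 12·t ≡ 8 (mod 13).
    The inverse of 12 mod 13 is 12 (since 12·12 = 144 = 11·13 + 1), so t ≡ 12·8 = 96 ≡ 5 (mod 13).
    Then x = 4 + 77·5 = 389, valid modulo lcm(77, 13) = 1001: x ≡ 389 (mod 1001).
Verify: 389 mod 11 = 4 ✓, 389 mod 7 = 4 ✓, 389 mod 13 = 12 ✓.

x ≡ 389 (mod 1001).


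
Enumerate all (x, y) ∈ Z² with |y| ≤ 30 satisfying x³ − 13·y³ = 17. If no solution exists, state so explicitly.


The equation is x³ - 13y³ = 17. For fixed y, x³ = 13·y³ + 17, so a solution requires the RHS to be a perfect cube.
Strategy: iterate y from -30 to 30, compute RHS = 13·y³ + 17, and check whether it is a (positive or negative) perfect cube.
Check small values of y:
  y = 0: RHS = 17 is not a perfect cube.
  y = 1: RHS = 30 is not a perfect cube.
  y = -1: RHS = 4 is not a perfect cube.
  y = 2: RHS = 121 is not a perfect cube.
  y = -2: RHS = -87 is not a perfect cube.
  y = 3: RHS = 368 is not a perfect cube.
  y = -3: RHS = -334 is not a perfect cube.
Continuing the search up to |y| = 30 finds no solutions either.
No (x, y) in the scanned range satisfies the equation.

No integer solutions with |y| ≤ 30.


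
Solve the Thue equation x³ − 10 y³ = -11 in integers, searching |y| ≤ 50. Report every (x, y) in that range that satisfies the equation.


The equation is x³ - 10y³ = -11. For fixed y, x³ = 10·y³ − 11, so a solution requires the RHS to be a perfect cube.
Strategy: iterate y from -50 to 50, compute RHS = 10·y³ − 11, and check whether it is a (positive or negative) perfect cube.
Check small values of y:
  y = 0: RHS = -11 is not a perfect cube.
  y = 1: RHS = -1 = (-1)³ ⇒ x = -1 works.
  y = -1: RHS = -21 is not a perfect cube.
  y = 2: RHS = 69 is not a perfect cube.
  y = -2: RHS = -91 is not a perfect cube.
  y = 3: RHS = 259 is not a perfect cube.
  y = -3: RHS = -281 is not a perfect cube.
Continuing the search up to |y| = 50 finds no further solutions beyond those listed.
Collected solutions: (-1, 1).

Solutions (with |y| ≤ 50): (-1, 1).


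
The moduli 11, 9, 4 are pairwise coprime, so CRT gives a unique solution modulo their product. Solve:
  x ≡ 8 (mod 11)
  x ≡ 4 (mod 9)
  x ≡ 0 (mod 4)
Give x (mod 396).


Moduli 11, 9, 4 are pairwise coprime; by CRT there is a unique solution modulo M = 11 · 9 · 4 = 396.
Solve pairwise, accumulating the modulus:
  Start with x ≡ 8 (mod 11).
  Combine with x ≡ 4 (mod 9): since gcd(11, 9) = 1, we get a unique residue mod 99.
    Write x = 8 + 11·t and substitute into x ≡ 4 (mod 9): 11·t ≡ 4 − 8 = -4 (mod 9).
    Reduce coefficients mod 9: 2·t ≡ 5 (mod 9).
    The inverse of 2 mod 9 is 5 (since 2·5 = 10 = 1·9 + 1), so t ≡ 5·5 = 25 ≡ 7 (mod 9).
    Then x = 8 + 11·7 = 85, valid modulo lcm(11, 9) = 99: x ≡ 85 (mod 99).
  Combine with x ≡ 0 (mod 4): since gcd(99, 4) = 1, we get a unique residue mod 396.
    Write x = 85 + 99·t and substitute into x ≡ 0 (mod 4): 99·t ≡ 0 − 85 = -85 (mod 4).
    Reduce coefficients mod 4: 3·t ≡ 3 (mod 4).
    The inverse of 3 mod 4 is 3 (since 3·3 = 9 = 2·4 + 1), so t ≡ 3·3 = 9 ≡ 1 (mod 4).
    Then x = 85 + 99·1 = 184, valid modulo lcm(99, 4) = 396: x ≡ 184 (mod 396).
Verify: 184 mod 11 = 8 ✓, 184 mod 9 = 4 ✓, 184 mod 4 = 0 ✓.

x ≡ 184 (mod 396).


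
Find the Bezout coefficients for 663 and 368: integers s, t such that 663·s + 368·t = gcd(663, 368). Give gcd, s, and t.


Euclidean algorithm on (663, 368) — divide until remainder is 0:
  663 = 1 · 368 + 295
  368 = 1 · 295 + 73
  295 = 4 · 73 + 3
  73 = 24 · 3 + 1
  3 = 3 · 1 + 0
gcd(663, 368) = 1.
Track Bezout coefficients alongside the remainders: start with r₀ = 663 = a·1 + b·0 (s = 1, t = 0) and r₁ = 368 = a·0 + b·1 (s = 0, t = 1); each new remainder r_{k+1} = r_{k-1} − q_k·r_k inherits s_{k+1} = s_{k-1} − q_k·s_k, t_{k+1} = t_{k-1} − q_k·t_k, so r_k = a·s_k + b·t_k at every step:
  q = 1: r = 295, s = 1 − 1·0 = 1, t = 0 − 1·1 = -1  (check: 663·1 + 368·(-1) = 295)
  q = 1: r = 73, s = 0 − 1·1 = -1, t = 1 − 1·(-1) = 2  (check: 663·(-1) + 368·2 = 73)
  q = 4: r = 3, s = 1 − 4·(-1) = 5, t = -1 − 4·2 = -9  (check: 663·5 + 368·(-9) = 3)
  q = 24: r = 1, s = -1 − 24·5 = -121, t = 2 − 24·(-9) = 218  (check: 663·(-121) + 368·218 = 1)
The row with r = 1 (the gcd) gives the Bezout coefficients s = -121, t = 218.
Result: 663 · (-121) + 368 · (218) = 1.

gcd(663, 368) = 1; s = -121, t = 218 (check: 663·(-121) + 368·218 = 1).


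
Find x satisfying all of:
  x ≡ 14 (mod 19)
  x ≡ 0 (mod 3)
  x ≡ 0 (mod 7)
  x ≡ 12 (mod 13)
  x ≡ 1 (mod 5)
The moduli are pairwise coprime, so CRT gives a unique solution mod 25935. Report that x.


Product of moduli M = 19 · 3 · 7 · 13 · 5 = 25935.
Merge one congruence at a time:
  Start: x ≡ 14 (mod 19).
  Combine with x ≡ 0 (mod 3); new modulus lcm = 57.
    Write x = 14 + 19·t and substitute into x ≡ 0 (mod 3): 19·t ≡ 0 − 14 = -14 (mod 3).
    Reduce coefficients mod 3: 1·t ≡ 1 (mod 3).
    So t ≡ 1 (mod 3).
    Then x = 14 + 19·1 = 33, valid modulo lcm(19, 3) = 57: x ≡ 33 (mod 57).
  Combine with x ≡ 0 (mod 7); new modulus lcm = 399.
    Write x = 33 + 57·t and substitute into x ≡ 0 (mod 7): 57·t ≡ 0 − 33 = -33 (mod 7).
    Reduce coefficients mod 7: 1·t ≡ 2 (mod 7).
    So t ≡ 2 (mod 7).
    Then x = 33 + 57·2 = 147, valid modulo lcm(57, 7) = 399: x ≡ 147 (mod 399).
  Combine with x ≡ 12 (mod 13); new modulus lcm = 5187.
    Write x = 147 + 399·t and substitute into x ≡ 12 (mod 13): 399·t ≡ 12 − 147 = -135 (mod 13).
    Reduce coefficients mod 13: 9·t ≡ 8 (mod 13).
    The inverse of 9 mod 13 is 3 (since 9·3 = 27 = 2·13 + 1), so t ≡ 3·8 = 24 ≡ 11 (mod 13).
    Then x = 147 + 399·11 = 4536, valid modulo lcm(399, 13) = 5187: x ≡ 4536 (mod 5187).
  Combine with x ≡ 1 (mod 5); new modulus lcm = 25935.
    Write x = 4536 + 5187·t and substitute into x ≡ 1 (mod 5): 5187·t ≡ 1 − 4536 = -4535 (mod 5).
    Reduce coefficients mod 5: 2·t ≡ 0 (mod 5).
    The inverse of 2 mod 5 is 3 (since 2·3 = 6 = 1·5 + 1), so t ≡ 3·0 = 0 ≡ 0 (mod 5).
    Then x = 4536 + 5187·0 = 4536, valid modulo lcm(5187, 5) = 25935: x ≡ 4536 (mod 25935).
Verify against each original: 4536 mod 19 = 14, 4536 mod 3 = 0, 4536 mod 7 = 0, 4536 mod 13 = 12, 4536 mod 5 = 1.

x ≡ 4536 (mod 25935).


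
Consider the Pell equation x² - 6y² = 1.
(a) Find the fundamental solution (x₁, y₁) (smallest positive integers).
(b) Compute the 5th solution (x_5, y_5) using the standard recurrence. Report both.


Step 1: Find the fundamental solution (x₁, y₁) of x² - 6y² = 1.
  Expand √6 as a continued fraction. a₀ = ⌊√6⌋ = 2; iterate m_{k+1} = d_k·a_k − m_k, d_{k+1} = (6 − m_{k+1}²)/d_k, a_{k+1} = ⌊(a₀ + m_{k+1})/d_{k+1}⌋ (starting m₀ = 0, d₀ = 1), with convergents p_k = a_k·p_{k-1} + p_{k-2}, q_k = a_k·q_{k-1} + q_{k-2} (p₋₁ = 1, q₋₁ = 0):
  k = 0: a₀ = 2; p₀/q₀ = 2/1; p₀² − 6·q₀² = 4 − 6 = -2.
  k = 1: m = 2, d = 2, a = ⌊(2 + 2)/2⌋ = 2; p/q = (2·2 + 1)/(2·1 + 0) = 5/2; p² − 6·q² = 25 − 24 = 1.
  The first convergent with p² − 6·q² = 1 gives the fundamental solution (x₁, y₁) = (5, 2).
Step 2: Apply the recurrence (x_{n+1}, y_{n+1}) = (x₁x_n + 6y₁y_n, x₁y_n + y₁x_n) repeatedly.
  From (x_1, y_1) = (5, 2): x_2 = 5·5 + 6·2·2 = 49; y_2 = 5·2 + 2·5 = 20.
  From (x_2, y_2) = (49, 20): x_3 = 5·49 + 6·2·20 = 485; y_3 = 5·20 + 2·49 = 198.
  From (x_3, y_3) = (485, 198): x_4 = 5·485 + 6·2·198 = 4801; y_4 = 5·198 + 2·485 = 1960.
  From (x_4, y_4) = (4801, 1960): x_5 = 5·4801 + 6·2·1960 = 47525; y_5 = 5·1960 + 2·4801 = 19402.
Step 3: Verify x_5² - 6·y_5² = 2258625625 - 2258625624 = 1 (should be 1). ✓

(x_1, y_1) = (5, 2); (x_5, y_5) = (47525, 19402).


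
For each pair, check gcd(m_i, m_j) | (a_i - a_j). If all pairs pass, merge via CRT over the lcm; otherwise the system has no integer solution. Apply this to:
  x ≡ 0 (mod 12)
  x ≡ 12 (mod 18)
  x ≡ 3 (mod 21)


Moduli 12, 18, 21 are not pairwise coprime, so CRT works modulo lcm(m_i) when all pairwise compatibility conditions hold.
Pairwise compatibility: gcd(m_i, m_j) must divide a_i - a_j for every pair.
Merge one congruence at a time:
  Start: x ≡ 0 (mod 12).
  Combine with x ≡ 12 (mod 18): gcd(12, 18) = 6; 12 - 0 = 12, which IS divisible by 6, so compatible.
    Write x = 0 + 12·t and substitute into x ≡ 12 (mod 18): 12·t ≡ 12 − 0 = 12 (mod 18).
    Divide the congruence (and modulus) by g = 6: 2·t ≡ 2 (mod 3).
    The inverse of 2 mod 3 is 2 (since 2·2 = 4 = 1·3 + 1), so t ≡ 2·2 = 4 ≡ 1 (mod 3).
    Then x = 0 + 12·1 = 12, valid modulo lcm(12, 18) = 36: x ≡ 12 (mod 36).
  Combine with x ≡ 3 (mod 21): gcd(36, 21) = 3; 3 - 12 = -9, which IS divisible by 3, so compatible.
    Write x = 12 + 36·t and substitute into x ≡ 3 (mod 21): 36·t ≡ 3 − 12 = -9 (mod 21).
    Divide the congruence (and modulus) by g = 3: 12·t ≡ -3 (mod 7).
    Reduce coefficients mod 7: 5·t ≡ 4 (mod 7).
    The inverse of 5 mod 7 is 3 (since 5·3 = 15 = 2·7 + 1), so t ≡ 3·4 = 12 ≡ 5 (mod 7).
    Then x = 12 + 36·5 = 192, valid modulo lcm(36, 21) = 252: x ≡ 192 (mod 252).
Verify: 192 mod 12 = 0, 192 mod 18 = 12, 192 mod 21 = 3.

x ≡ 192 (mod 252).


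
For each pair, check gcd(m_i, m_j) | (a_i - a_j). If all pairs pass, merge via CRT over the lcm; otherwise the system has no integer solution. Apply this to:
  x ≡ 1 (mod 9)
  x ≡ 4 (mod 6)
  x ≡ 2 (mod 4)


Moduli 9, 6, 4 are not pairwise coprime, so CRT works modulo lcm(m_i) when all pairwise compatibility conditions hold.
Pairwise compatibility: gcd(m_i, m_j) must divide a_i - a_j for every pair.
Merge one congruence at a time:
  Start: x ≡ 1 (mod 9).
  Combine with x ≡ 4 (mod 6): gcd(9, 6) = 3; 4 - 1 = 3, which IS divisible by 3, so compatible.
    Write x = 1 + 9·t and substitute into x ≡ 4 (mod 6): 9·t ≡ 4 − 1 = 3 (mod 6).
    Divide the congruence (and modulus) by g = 3: 3·t ≡ 1 (mod 2).
    Reduce coefficients mod 2: 1·t ≡ 1 (mod 2).
    So t ≡ 1 (mod 2).
    Then x = 1 + 9·1 = 10, valid modulo lcm(9, 6) = 18: x ≡ 10 (mod 18).
  Combine with x ≡ 2 (mod 4): gcd(18, 4) = 2; 2 - 10 = -8, which IS divisible by 2, so compatible.
    Write x = 10 + 18·t and substitute into x ≡ 2 (mod 4): 18·t ≡ 2 − 10 = -8 (mod 4).
    Divide the congruence (and modulus) by g = 2: 9·t ≡ -4 (mod 2).
    Reduce coefficients mod 2: 1·t ≡ 0 (mod 2).
    So t ≡ 0 (mod 2).
    Then x = 10 + 18·0 = 10, valid modulo lcm(18, 4) = 36: x ≡ 10 (mod 36).
Verify: 10 mod 9 = 1, 10 mod 6 = 4, 10 mod 4 = 2.

x ≡ 10 (mod 36).


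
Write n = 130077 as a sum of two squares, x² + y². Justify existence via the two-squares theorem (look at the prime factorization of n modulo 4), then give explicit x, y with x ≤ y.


Step 1: Factor n = 130077 = 3^2 · 97 · 149.
Step 2: Check the mod-4 condition on each prime factor: 3 ≡ 3 (mod 4), exponent 2 (must be even); 97 ≡ 1 (mod 4), exponent 1; 149 ≡ 1 (mod 4), exponent 1.
All primes ≡ 3 (mod 4) appear to even exponent (or don't appear), so by the two-squares theorem n IS expressible as a sum of two squares.
Step 3: Build a representation. Group n = k² · m with k = 3 and m = 97 · 149 = 14453 (a product of primes ≡ 1 (mod 4)); a representation of m scales to one of n via (k·x)² + (k·y)² = k²(x² + y²). Each prime p ≡ 1 (mod 4) is itself a sum of two squares; find a² by testing p − a² for a perfect square:
  97: 97 − 1² = 96, 97 − 2² = 93, 97 − 3² = 88, 97 − 4² = 81 = 9² ⇒ 97 = 4² + 9².
  149: 149 − 1² = 148, 149 − 2² = 145, 149 − 3² = 140, 149 − 4² = 133, 149 − 5² = 124, 149 − 6² = 113, 149 − 7² = 100 = 10² ⇒ 149 = 7² + 10².
  Combine using the Brahmagupta–Fibonacci identity (a² + b²)(c² + d²) = (ac − bd)² + (ad + bc)² = (ac + bd)² + (ad − bc)²:
  97 · 149 = 14453: from (4² + 9²)(7² + 10²), take (4·7 − 9·10, 4·10 + 9·7) = (28 − 90, 40 + 63) = (-62, 103); dropping signs (only squares matter) gives (62, 103); check 62² + 103² = 3844 + 10609 = 14453 ✓.
  Scale by k = 3: (3·62, 3·103) = (186, 309).
Step 4: Order so x ≤ y and verify: 186² + 309² = 34596 + 95481 = 130077 = n. ✓

n = 130077 = 186² + 309² (one valid representation with x ≤ y).


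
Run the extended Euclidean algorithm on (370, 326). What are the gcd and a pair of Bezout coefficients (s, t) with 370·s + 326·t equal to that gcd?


Euclidean algorithm on (370, 326) — divide until remainder is 0:
  370 = 1 · 326 + 44
  326 = 7 · 44 + 18
  44 = 2 · 18 + 8
  18 = 2 · 8 + 2
  8 = 4 · 2 + 0
gcd(370, 326) = 2.
Track Bezout coefficients alongside the remainders: start with r₀ = 370 = a·1 + b·0 (s = 1, t = 0) and r₁ = 326 = a·0 + b·1 (s = 0, t = 1); each new remainder r_{k+1} = r_{k-1} − q_k·r_k inherits s_{k+1} = s_{k-1} − q_k·s_k, t_{k+1} = t_{k-1} − q_k·t_k, so r_k = a·s_k + b·t_k at every step:
  q = 1: r = 44, s = 1 − 1·0 = 1, t = 0 − 1·1 = -1  (check: 370·1 + 326·(-1) = 44)
  q = 7: r = 18, s = 0 − 7·1 = -7, t = 1 − 7·(-1) = 8  (check: 370·(-7) + 326·8 = 18)
  q = 2: r = 8, s = 1 − 2·(-7) = 15, t = -1 − 2·8 = -17  (check: 370·15 + 326·(-17) = 8)
  q = 2: r = 2, s = -7 − 2·15 = -37, t = 8 − 2·(-17) = 42  (check: 370·(-37) + 326·42 = 2)
The row with r = 2 (the gcd) gives the Bezout coefficients s = -37, t = 42.
Result: 370 · (-37) + 326 · (42) = 2.

gcd(370, 326) = 2; s = -37, t = 42 (check: 370·(-37) + 326·42 = 2).


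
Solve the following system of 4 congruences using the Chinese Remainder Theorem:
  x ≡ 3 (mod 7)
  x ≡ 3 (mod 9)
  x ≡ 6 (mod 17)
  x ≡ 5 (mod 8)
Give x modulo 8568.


Product of moduli M = 7 · 9 · 17 · 8 = 8568.
Merge one congruence at a time:
  Start: x ≡ 3 (mod 7).
  Combine with x ≡ 3 (mod 9); new modulus lcm = 63.
    Write x = 3 + 7·t and substitute into x ≡ 3 (mod 9): 7·t ≡ 3 − 3 = 0 (mod 9).
    The inverse of 7 mod 9 is 4 (since 7·4 = 28 = 3·9 + 1), so t ≡ 4·0 = 0 ≡ 0 (mod 9).
    Then x = 3 + 7·0 = 3, valid modulo lcm(7, 9) = 63: x ≡ 3 (mod 63).
  Combine with x ≡ 6 (mod 17); new modulus lcm = 1071.
    Write x = 3 + 63·t and substitute into x ≡ 6 (mod 17): 63·t ≡ 6 − 3 = 3 (mod 17).
    Reduce coefficients mod 17: 12·t ≡ 3 (mod 17).
    The inverse of 12 mod 17 is 10 (since 12·10 = 120 = 7·17 + 1), so t ≡ 10·3 = 30 ≡ 13 (mod 17).
    Then x = 3 + 63·13 = 822, valid modulo lcm(63, 17) = 1071: x ≡ 822 (mod 1071).
  Combine with x ≡ 5 (mod 8); new modulus lcm = 8568.
    Write x = 822 + 1071·t and substitute into x ≡ 5 (mod 8): 1071·t ≡ 5 − 822 = -817 (mod 8).
    Reduce coefficients mod 8: 7·t ≡ 7 (mod 8).
    The inverse of 7 mod 8 is 7 (since 7·7 = 49 = 6·8 + 1), so t ≡ 7·7 = 49 ≡ 1 (mod 8).
    Then x = 822 + 1071·1 = 1893, valid modulo lcm(1071, 8) = 8568: x ≡ 1893 (mod 8568).
Verify against each original: 1893 mod 7 = 3, 1893 mod 9 = 3, 1893 mod 17 = 6, 1893 mod 8 = 5.

x ≡ 1893 (mod 8568).


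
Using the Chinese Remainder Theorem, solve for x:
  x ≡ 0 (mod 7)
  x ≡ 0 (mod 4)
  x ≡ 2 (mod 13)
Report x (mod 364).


Moduli 7, 4, 13 are pairwise coprime; by CRT there is a unique solution modulo M = 7 · 4 · 13 = 364.
Solve pairwise, accumulating the modulus:
  Start with x ≡ 0 (mod 7).
  Combine with x ≡ 0 (mod 4): since gcd(7, 4) = 1, we get a unique residue mod 28.
    Write x = 0 + 7·t and substitute into x ≡ 0 (mod 4): 7·t ≡ 0 − 0 = 0 (mod 4).
    Reduce coefficients mod 4: 3·t ≡ 0 (mod 4).
    The inverse of 3 mod 4 is 3 (since 3·3 = 9 = 2·4 + 1), so t ≡ 3·0 = 0 ≡ 0 (mod 4).
    Then x = 0 + 7·0 = 0, valid modulo lcm(7, 4) = 28: x ≡ 0 (mod 28).
  Combine with x ≡ 2 (mod 13): since gcd(28, 13) = 1, we get a unique residue mod 364.
    Write x = 0 + 28·t and substitute into x ≡ 2 (mod 13): 28·t ≡ 2 − 0 = 2 (mod 13).
    Reduce coefficients mod 13: 2·t ≡ 2 (mod 13).
    The inverse of 2 mod 13 is 7 (since 2·7 = 14 = 1·13 + 1), so t ≡ 7·2 = 14 ≡ 1 (mod 13).
    Then x = 0 + 28·1 = 28, valid modulo lcm(28, 13) = 364: x ≡ 28 (mod 364).
Verify: 28 mod 7 = 0 ✓, 28 mod 4 = 0 ✓, 28 mod 13 = 2 ✓.

x ≡ 28 (mod 364).


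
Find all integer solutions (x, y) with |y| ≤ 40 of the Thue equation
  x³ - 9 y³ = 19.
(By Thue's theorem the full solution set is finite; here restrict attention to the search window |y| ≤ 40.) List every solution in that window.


The equation is x³ - 9y³ = 19. For fixed y, x³ = 9·y³ + 19, so a solution requires the RHS to be a perfect cube.
Strategy: iterate y from -40 to 40, compute RHS = 9·y³ + 19, and check whether it is a (positive or negative) perfect cube.
Check small values of y:
  y = 0: RHS = 19 is not a perfect cube.
  y = 1: RHS = 28 is not a perfect cube.
  y = -1: RHS = 10 is not a perfect cube.
  y = 2: RHS = 91 is not a perfect cube.
  y = -2: RHS = -53 is not a perfect cube.
  y = 3: RHS = 262 is not a perfect cube.
  y = -3: RHS = -224 is not a perfect cube.
Continuing the search up to |y| = 40 finds no solutions either.
No (x, y) in the scanned range satisfies the equation.

No integer solutions with |y| ≤ 40.


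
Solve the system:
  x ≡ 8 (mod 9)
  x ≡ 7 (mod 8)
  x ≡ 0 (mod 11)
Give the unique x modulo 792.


Moduli 9, 8, 11 are pairwise coprime; by CRT there is a unique solution modulo M = 9 · 8 · 11 = 792.
Solve pairwise, accumulating the modulus:
  Start with x ≡ 8 (mod 9).
  Combine with x ≡ 7 (mod 8): since gcd(9, 8) = 1, we get a unique residue mod 72.
    Write x = 8 + 9·t and substitute into x ≡ 7 (mod 8): 9·t ≡ 7 − 8 = -1 (mod 8).
    Reduce coefficients mod 8: 1·t ≡ 7 (mod 8).
    So t ≡ 7 (mod 8).
    Then x = 8 + 9·7 = 71, valid modulo lcm(9, 8) = 72: x ≡ 71 (mod 72).
  Combine with x ≡ 0 (mod 11): since gcd(72, 11) = 1, we get a unique residue mod 792.
    Write x = 71 + 72·t and substitute into x ≡ 0 (mod 11): 72·t ≡ 0 − 71 = -71 (mod 11).
    Reduce coefficients mod 11: 6·t ≡ 6 (mod 11).
    The inverse of 6 mod 11 is 2 (since 6·2 = 12 = 1·11 + 1), so t ≡ 2·6 = 12 ≡ 1 (mod 11).
    Then x = 71 + 72·1 = 143, valid modulo lcm(72, 11) = 792: x ≡ 143 (mod 792).
Verify: 143 mod 9 = 8 ✓, 143 mod 8 = 7 ✓, 143 mod 11 = 0 ✓.

x ≡ 143 (mod 792).


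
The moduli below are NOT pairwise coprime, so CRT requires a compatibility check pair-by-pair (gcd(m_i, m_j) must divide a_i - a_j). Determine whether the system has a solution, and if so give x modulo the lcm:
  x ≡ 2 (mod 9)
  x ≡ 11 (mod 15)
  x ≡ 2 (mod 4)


Moduli 9, 15, 4 are not pairwise coprime, so CRT works modulo lcm(m_i) when all pairwise compatibility conditions hold.
Pairwise compatibility: gcd(m_i, m_j) must divide a_i - a_j for every pair.
Merge one congruence at a time:
  Start: x ≡ 2 (mod 9).
  Combine with x ≡ 11 (mod 15): gcd(9, 15) = 3; 11 - 2 = 9, which IS divisible by 3, so compatible.
    Write x = 2 + 9·t and substitute into x ≡ 11 (mod 15): 9·t ≡ 11 − 2 = 9 (mod 15).
    Divide the congruence (and modulus) by g = 3: 3·t ≡ 3 (mod 5).
    The inverse of 3 mod 5 is 2 (since 3·2 = 6 = 1·5 + 1), so t ≡ 2·3 = 6 ≡ 1 (mod 5).
    Then x = 2 + 9·1 = 11, valid modulo lcm(9, 15) = 45: x ≡ 11 (mod 45).
  Combine with x ≡ 2 (mod 4): gcd(45, 4) = 1; 2 - 11 = -9, which IS divisible by 1, so compatible.
    Write x = 11 + 45·t and substitute into x ≡ 2 (mod 4): 45·t ≡ 2 − 11 = -9 (mod 4).
    Reduce coefficients mod 4: 1·t ≡ 3 (mod 4).
    So t ≡ 3 (mod 4).
    Then x = 11 + 45·3 = 146, valid modulo lcm(45, 4) = 180: x ≡ 146 (mod 180).
Verify: 146 mod 9 = 2, 146 mod 15 = 11, 146 mod 4 = 2.

x ≡ 146 (mod 180).


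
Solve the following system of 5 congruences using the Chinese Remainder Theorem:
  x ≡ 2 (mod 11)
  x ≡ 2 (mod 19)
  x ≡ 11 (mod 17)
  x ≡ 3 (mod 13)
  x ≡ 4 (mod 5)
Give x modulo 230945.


Product of moduli M = 11 · 19 · 17 · 13 · 5 = 230945.
Merge one congruence at a time:
  Start: x ≡ 2 (mod 11).
  Combine with x ≡ 2 (mod 19); new modulus lcm = 209.
    Write x = 2 + 11·t and substitute into x ≡ 2 (mod 19): 11·t ≡ 2 − 2 = 0 (mod 19).
    The inverse of 11 mod 19 is 7 (since 11·7 = 77 = 4·19 + 1), so t ≡ 7·0 = 0 ≡ 0 (mod 19).
    Then x = 2 + 11·0 = 2, valid modulo lcm(11, 19) = 209: x ≡ 2 (mod 209).
  Combine with x ≡ 11 (mod 17); new modulus lcm = 3553.
    Write x = 2 + 209·t and substitute into x ≡ 11 (mod 17): 209·t ≡ 11 − 2 = 9 (mod 17).
    Reduce coefficients mod 17: 5·t ≡ 9 (mod 17).
    The inverse of 5 mod 17 is 7 (since 5·7 = 35 = 2·17 + 1), so t ≡ 7·9 = 63 ≡ 12 (mod 17).
    Then x = 2 + 209·12 = 2510, valid modulo lcm(209, 17) = 3553: x ≡ 2510 (mod 3553).
  Combine with x ≡ 3 (mod 13); new modulus lcm = 46189.
    Write x = 2510 + 3553·t and substitute into x ≡ 3 (mod 13): 3553·t ≡ 3 − 2510 = -2507 (mod 13).
    Reduce coefficients mod 13: 4·t ≡ 2 (mod 13).
    The inverse of 4 mod 13 is 10 (since 4·10 = 40 = 3·13 + 1), so t ≡ 10·2 = 20 ≡ 7 (mod 13).
    Then x = 2510 + 3553·7 = 27381, valid modulo lcm(3553, 13) = 46189: x ≡ 27381 (mod 46189).
  Combine with x ≡ 4 (mod 5); new modulus lcm = 230945.
    Write x = 27381 + 46189·t and substitute into x ≡ 4 (mod 5): 46189·t ≡ 4 − 27381 = -27377 (mod 5).
    Reduce coefficients mod 5: 4·t ≡ 3 (mod 5).
    The inverse of 4 mod 5 is 4 (since 4·4 = 16 = 3·5 + 1), so t ≡ 4·3 = 12 ≡ 2 (mod 5).
    Then x = 27381 + 46189·2 = 119759, valid modulo lcm(46189, 5) = 230945: x ≡ 119759 (mod 230945).
Verify against each original: 119759 mod 11 = 2, 119759 mod 19 = 2, 119759 mod 17 = 11, 119759 mod 13 = 3, 119759 mod 5 = 4.

x ≡ 119759 (mod 230945).


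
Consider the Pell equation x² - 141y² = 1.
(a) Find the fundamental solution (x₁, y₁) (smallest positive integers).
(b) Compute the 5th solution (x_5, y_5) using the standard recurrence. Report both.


Step 1: Find the fundamental solution (x₁, y₁) of x² - 141y² = 1.
  Expand √141 as a continued fraction. a₀ = ⌊√141⌋ = 11; iterate m_{k+1} = d_k·a_k − m_k, d_{k+1} = (141 − m_{k+1}²)/d_k, a_{k+1} = ⌊(a₀ + m_{k+1})/d_{k+1}⌋ (starting m₀ = 0, d₀ = 1), with convergents p_k = a_k·p_{k-1} + p_{k-2}, q_k = a_k·q_{k-1} + q_{k-2} (p₋₁ = 1, q₋₁ = 0):
  k = 0: a₀ = 11; p₀/q₀ = 11/1; p₀² − 141·q₀² = 121 − 141 = -20.
  k = 1: m = 11, d = 20, a = ⌊(11 + 11)/20⌋ = 1; p/q = (1·11 + 1)/(1·1 + 0) = 12/1; p² − 141·q² = 144 − 141 = 3.
  k = 2: m = 9, d = 3, a = ⌊(11 + 9)/3⌋ = 6; p/q = (6·12 + 11)/(6·1 + 1) = 83/7; p² − 141·q² = 6889 − 6909 = -20.
  k = 3: m = 9, d = 20, a = ⌊(11 + 9)/20⌋ = 1; p/q = (1·83 + 12)/(1·7 + 1) = 95/8; p² − 141·q² = 9025 − 9024 = 1.
  The first convergent with p² − 141·q² = 1 gives the fundamental solution (x₁, y₁) = (95, 8).
Step 2: Apply the recurrence (x_{n+1}, y_{n+1}) = (x₁x_n + 141y₁y_n, x₁y_n + y₁x_n) repeatedly.
  From (x_1, y_1) = (95, 8): x_2 = 95·95 + 141·8·8 = 18049; y_2 = 95·8 + 8·95 = 1520.
  From (x_2, y_2) = (18049, 1520): x_3 = 95·18049 + 141·8·1520 = 3429215; y_3 = 95·1520 + 8·18049 = 288792.
  From (x_3, y_3) = (3429215, 288792): x_4 = 95·3429215 + 141·8·288792 = 651532801; y_4 = 95·288792 + 8·3429215 = 54868960.
  From (x_4, y_4) = (651532801, 54868960): x_5 = 95·651532801 + 141·8·54868960 = 123787802975; y_5 = 95·54868960 + 8·651532801 = 10424813608.
Step 3: Verify x_5² - 141·y_5² = 15323420165377418850625 - 15323420165377418850624 = 1 (should be 1). ✓

(x_1, y_1) = (95, 8); (x_5, y_5) = (123787802975, 10424813608).


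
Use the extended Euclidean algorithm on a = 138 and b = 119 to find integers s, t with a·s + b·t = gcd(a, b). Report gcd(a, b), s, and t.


Euclidean algorithm on (138, 119) — divide until remainder is 0:
  138 = 1 · 119 + 19
  119 = 6 · 19 + 5
  19 = 3 · 5 + 4
  5 = 1 · 4 + 1
  4 = 4 · 1 + 0
gcd(138, 119) = 1.
Track Bezout coefficients alongside the remainders: start with r₀ = 138 = a·1 + b·0 (s = 1, t = 0) and r₁ = 119 = a·0 + b·1 (s = 0, t = 1); each new remainder r_{k+1} = r_{k-1} − q_k·r_k inherits s_{k+1} = s_{k-1} − q_k·s_k, t_{k+1} = t_{k-1} − q_k·t_k, so r_k = a·s_k + b·t_k at every step:
  q = 1: r = 19, s = 1 − 1·0 = 1, t = 0 − 1·1 = -1  (check: 138·1 + 119·(-1) = 19)
  q = 6: r = 5, s = 0 − 6·1 = -6, t = 1 − 6·(-1) = 7  (check: 138·(-6) + 119·7 = 5)
  q = 3: r = 4, s = 1 − 3·(-6) = 19, t = -1 − 3·7 = -22  (check: 138·19 + 119·(-22) = 4)
  q = 1: r = 1, s = -6 − 1·19 = -25, t = 7 − 1·(-22) = 29  (check: 138·(-25) + 119·29 = 1)
The row with r = 1 (the gcd) gives the Bezout coefficients s = -25, t = 29.
Result: 138 · (-25) + 119 · (29) = 1.

gcd(138, 119) = 1; s = -25, t = 29 (check: 138·(-25) + 119·29 = 1).


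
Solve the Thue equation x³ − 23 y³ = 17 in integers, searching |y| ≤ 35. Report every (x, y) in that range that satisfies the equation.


The equation is x³ - 23y³ = 17. For fixed y, x³ = 23·y³ + 17, so a solution requires the RHS to be a perfect cube.
Strategy: iterate y from -35 to 35, compute RHS = 23·y³ + 17, and check whether it is a (positive or negative) perfect cube.
Check small values of y:
  y = 0: RHS = 17 is not a perfect cube.
  y = 1: RHS = 40 is not a perfect cube.
  y = -1: RHS = -6 is not a perfect cube.
  y = 2: RHS = 201 is not a perfect cube.
  y = -2: RHS = -167 is not a perfect cube.
  y = 3: RHS = 638 is not a perfect cube.
  y = -3: RHS = -604 is not a perfect cube.
Continuing the search up to |y| = 35 finds no solutions either.
No (x, y) in the scanned range satisfies the equation.

No integer solutions with |y| ≤ 35.


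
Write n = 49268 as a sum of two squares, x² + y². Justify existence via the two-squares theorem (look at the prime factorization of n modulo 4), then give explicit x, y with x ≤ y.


Step 1: Factor n = 49268 = 2^2 · 109 · 113.
Step 2: Check the mod-4 condition on each prime factor: 2 = 2 (special); 109 ≡ 1 (mod 4), exponent 1; 113 ≡ 1 (mod 4), exponent 1.
All primes ≡ 3 (mod 4) appear to even exponent (or don't appear), so by the two-squares theorem n IS expressible as a sum of two squares.
Step 3: Build a representation. Group n = k² · m with k = 2 and m = 109 · 113 = 12317 (a product of primes ≡ 1 (mod 4)); a representation of m scales to one of n via (k·x)² + (k·y)² = k²(x² + y²). Each prime p ≡ 1 (mod 4) is itself a sum of two squares; find a² by testing p − a² for a perfect square:
  109: 109 − 1² = 108, 109 − 2² = 105, 109 − 3² = 100 = 10² ⇒ 109 = 3² + 10².
  113: 113 − 1² = 112, 113 − 2² = 109, 113 − 3² = 104, 113 − 4² = 97, 113 − 5² = 88, 113 − 6² = 77, 113 − 7² = 64 = 8² ⇒ 113 = 7² + 8².
  Combine using the Brahmagupta–Fibonacci identity (a² + b²)(c² + d²) = (ac − bd)² + (ad + bc)² = (ac + bd)² + (ad − bc)²:
  109 · 113 = 12317: from (3² + 10²)(7² + 8²), take (3·7 − 10·8, 3·8 + 10·7) = (21 − 80, 24 + 70) = (-59, 94); dropping signs (only squares matter) gives (59, 94); check 59² + 94² = 3481 + 8836 = 12317 ✓.
  Scale by k = 2: (2·59, 2·94) = (118, 188).
Step 4: Order so x ≤ y and verify: 118² + 188² = 13924 + 35344 = 49268 = n. ✓

n = 49268 = 118² + 188² (one valid representation with x ≤ y).


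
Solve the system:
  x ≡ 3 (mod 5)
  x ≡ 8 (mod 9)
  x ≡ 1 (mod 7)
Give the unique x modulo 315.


Moduli 5, 9, 7 are pairwise coprime; by CRT there is a unique solution modulo M = 5 · 9 · 7 = 315.
Solve pairwise, accumulating the modulus:
  Start with x ≡ 3 (mod 5).
  Combine with x ≡ 8 (mod 9): since gcd(5, 9) = 1, we get a unique residue mod 45.
    Write x = 3 + 5·t and substitute into x ≡ 8 (mod 9): 5·t ≡ 8 − 3 = 5 (mod 9).
    The inverse of 5 mod 9 is 2 (since 5·2 = 10 = 1·9 + 1), so t ≡ 2·5 = 10 ≡ 1 (mod 9).
    Then x = 3 + 5·1 = 8, valid modulo lcm(5, 9) = 45: x ≡ 8 (mod 45).
  Combine with x ≡ 1 (mod 7): since gcd(45, 7) = 1, we get a unique residue mod 315.
    Write x = 8 + 45·t and substitute into x ≡ 1 (mod 7): 45·t ≡ 1 − 8 = -7 (mod 7).
    Reduce coefficients mod 7: 3·t ≡ 0 (mod 7).
    The inverse of 3 mod 7 is 5 (since 3·5 = 15 = 2·7 + 1), so t ≡ 5·0 = 0 ≡ 0 (mod 7).
    Then x = 8 + 45·0 = 8, valid modulo lcm(45, 7) = 315: x ≡ 8 (mod 315).
Verify: 8 mod 5 = 3 ✓, 8 mod 9 = 8 ✓, 8 mod 7 = 1 ✓.

x ≡ 8 (mod 315).


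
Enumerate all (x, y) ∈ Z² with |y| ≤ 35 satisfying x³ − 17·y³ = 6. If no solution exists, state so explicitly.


The equation is x³ - 17y³ = 6. For fixed y, x³ = 17·y³ + 6, so a solution requires the RHS to be a perfect cube.
Strategy: iterate y from -35 to 35, compute RHS = 17·y³ + 6, and check whether it is a (positive or negative) perfect cube.
Check small values of y:
  y = 0: RHS = 6 is not a perfect cube.
  y = 1: RHS = 23 is not a perfect cube.
  y = -1: RHS = -11 is not a perfect cube.
  y = 2: RHS = 142 is not a perfect cube.
  y = -2: RHS = -130 is not a perfect cube.
  y = 3: RHS = 465 is not a perfect cube.
  y = -3: RHS = -453 is not a perfect cube.
Continuing the search up to |y| = 35 finds no solutions either.
No (x, y) in the scanned range satisfies the equation.

No integer solutions with |y| ≤ 35.


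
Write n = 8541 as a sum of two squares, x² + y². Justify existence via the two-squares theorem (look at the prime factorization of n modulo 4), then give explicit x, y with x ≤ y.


Step 1: Factor n = 8541 = 3^2 · 13 · 73.
Step 2: Check the mod-4 condition on each prime factor: 3 ≡ 3 (mod 4), exponent 2 (must be even); 13 ≡ 1 (mod 4), exponent 1; 73 ≡ 1 (mod 4), exponent 1.
All primes ≡ 3 (mod 4) appear to even exponent (or don't appear), so by the two-squares theorem n IS expressible as a sum of two squares.
Step 3: Build a representation. Group n = k² · m with k = 3 and m = 13 · 73 = 949 (a product of primes ≡ 1 (mod 4)); a representation of m scales to one of n via (k·x)² + (k·y)² = k²(x² + y²). Each prime p ≡ 1 (mod 4) is itself a sum of two squares; find a² by testing p − a² for a perfect square:
  13: 13 − 1² = 12, 13 − 2² = 9 = 3² ⇒ 13 = 2² + 3².
  73: 73 − 1² = 72, 73 − 2² = 69, 73 − 3² = 64 = 8² ⇒ 73 = 3² + 8².
  Combine using the Brahmagupta–Fibonacci identity (a² + b²)(c² + d²) = (ac − bd)² + (ad + bc)² = (ac + bd)² + (ad − bc)²:
  13 · 73 = 949: from (2² + 3²)(3² + 8²), take (2·3 − 3·8, 2·8 + 3·3) = (6 − 24, 16 + 9) = (-18, 25); dropping signs (only squares matter) gives (18, 25); check 18² + 25² = 324 + 625 = 949 ✓.
  Scale by k = 3: (3·18, 3·25) = (54, 75).
Step 4: Order so x ≤ y and verify: 54² + 75² = 2916 + 5625 = 8541 = n. ✓

n = 8541 = 54² + 75² (one valid representation with x ≤ y).


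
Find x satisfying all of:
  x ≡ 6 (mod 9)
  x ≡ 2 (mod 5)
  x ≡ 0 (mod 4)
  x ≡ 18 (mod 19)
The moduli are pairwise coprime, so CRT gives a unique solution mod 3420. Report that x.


Product of moduli M = 9 · 5 · 4 · 19 = 3420.
Merge one congruence at a time:
  Start: x ≡ 6 (mod 9).
  Combine with x ≡ 2 (mod 5); new modulus lcm = 45.
    Write x = 6 + 9·t and substitute into x ≡ 2 (mod 5): 9·t ≡ 2 − 6 = -4 (mod 5).
    Reduce coefficients mod 5: 4·t ≡ 1 (mod 5).
    The inverse of 4 mod 5 is 4 (since 4·4 = 16 = 3·5 + 1), so t ≡ 4·1 = 4 ≡ 4 (mod 5).
    Then x = 6 + 9·4 = 42, valid modulo lcm(9, 5) = 45: x ≡ 42 (mod 45).
  Combine with x ≡ 0 (mod 4); new modulus lcm = 180.
    Write x = 42 + 45·t and substitute into x ≡ 0 (mod 4): 45·t ≡ 0 − 42 = -42 (mod 4).
    Reduce coefficients mod 4: 1·t ≡ 2 (mod 4).
    So t ≡ 2 (mod 4).
    Then x = 42 + 45·2 = 132, valid modulo lcm(45, 4) = 180: x ≡ 132 (mod 180).
  Combine with x ≡ 18 (mod 19); new modulus lcm = 3420.
    Write x = 132 + 180·t and substitute into x ≡ 18 (mod 19): 180·t ≡ 18 − 132 = -114 (mod 19).
    Reduce coefficients mod 19: 9·t ≡ 0 (mod 19).
    The inverse of 9 mod 19 is 17 (since 9·17 = 153 = 8·19 + 1), so t ≡ 17·0 = 0 ≡ 0 (mod 19).
    Then x = 132 + 180·0 = 132, valid modulo lcm(180, 19) = 3420: x ≡ 132 (mod 3420).
Verify against each original: 132 mod 9 = 6, 132 mod 5 = 2, 132 mod 4 = 0, 132 mod 19 = 18.

x ≡ 132 (mod 3420).


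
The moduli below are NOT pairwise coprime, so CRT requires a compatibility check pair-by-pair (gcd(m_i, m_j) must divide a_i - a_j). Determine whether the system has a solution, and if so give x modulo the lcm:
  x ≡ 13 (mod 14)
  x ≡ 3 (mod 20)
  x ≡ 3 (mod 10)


Moduli 14, 20, 10 are not pairwise coprime, so CRT works modulo lcm(m_i) when all pairwise compatibility conditions hold.
Pairwise compatibility: gcd(m_i, m_j) must divide a_i - a_j for every pair.
Merge one congruence at a time:
  Start: x ≡ 13 (mod 14).
  Combine with x ≡ 3 (mod 20): gcd(14, 20) = 2; 3 - 13 = -10, which IS divisible by 2, so compatible.
    Write x = 13 + 14·t and substitute into x ≡ 3 (mod 20): 14·t ≡ 3 − 13 = -10 (mod 20).
    Divide the congruence (and modulus) by g = 2: 7·t ≡ -5 (mod 10).
    Reduce coefficients mod 10: 7·t ≡ 5 (mod 10).
    The inverse of 7 mod 10 is 3 (since 7·3 = 21 = 2·10 + 1), so t ≡ 3·5 = 15 ≡ 5 (mod 10).
    Then x = 13 + 14·5 = 83, valid modulo lcm(14, 20) = 140: x ≡ 83 (mod 140).
  Combine with x ≡ 3 (mod 10): gcd(140, 10) = 10; 3 - 83 = -80, which IS divisible by 10, so compatible.
    Write x = 83 + 140·t and substitute into x ≡ 3 (mod 10): 140·t ≡ 3 − 83 = -80 (mod 10).
    Divide the congruence (and modulus) by g = 10: 14·t ≡ -8 (mod 1).
    Modulo 1 every t works; take t = 0.
    Then x = 83 + 140·0 = 83, valid modulo lcm(140, 10) = 140: x ≡ 83 (mod 140).
Verify: 83 mod 14 = 13, 83 mod 20 = 3, 83 mod 10 = 3.

x ≡ 83 (mod 140).


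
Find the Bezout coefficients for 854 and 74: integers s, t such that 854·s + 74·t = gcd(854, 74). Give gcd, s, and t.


Euclidean algorithm on (854, 74) — divide until remainder is 0:
  854 = 11 · 74 + 40
  74 = 1 · 40 + 34
  40 = 1 · 34 + 6
  34 = 5 · 6 + 4
  6 = 1 · 4 + 2
  4 = 2 · 2 + 0
gcd(854, 74) = 2.
Track Bezout coefficients alongside the remainders: start with r₀ = 854 = a·1 + b·0 (s = 1, t = 0) and r₁ = 74 = a·0 + b·1 (s = 0, t = 1); each new remainder r_{k+1} = r_{k-1} − q_k·r_k inherits s_{k+1} = s_{k-1} − q_k·s_k, t_{k+1} = t_{k-1} − q_k·t_k, so r_k = a·s_k + b·t_k at every step:
  q = 11: r = 40, s = 1 − 11·0 = 1, t = 0 − 11·1 = -11  (check: 854·1 + 74·(-11) = 40)
  q = 1: r = 34, s = 0 − 1·1 = -1, t = 1 − 1·(-11) = 12  (check: 854·(-1) + 74·12 = 34)
  q = 1: r = 6, s = 1 − 1·(-1) = 2, t = -11 − 1·12 = -23  (check: 854·2 + 74·(-23) = 6)
  q = 5: r = 4, s = -1 − 5·2 = -11, t = 12 − 5·(-23) = 127  (check: 854·(-11) + 74·127 = 4)
  q = 1: r = 2, s = 2 − 1·(-11) = 13, t = -23 − 1·127 = -150  (check: 854·13 + 74·(-150) = 2)
The row with r = 2 (the gcd) gives the Bezout coefficients s = 13, t = -150.
Result: 854 · (13) + 74 · (-150) = 2.

gcd(854, 74) = 2; s = 13, t = -150 (check: 854·13 + 74·(-150) = 2).


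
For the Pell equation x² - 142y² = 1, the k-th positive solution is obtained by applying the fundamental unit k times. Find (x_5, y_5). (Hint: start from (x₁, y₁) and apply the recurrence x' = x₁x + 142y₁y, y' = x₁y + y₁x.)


Step 1: Find the fundamental solution (x₁, y₁) of x² - 142y² = 1.
  Expand √142 as a continued fraction. a₀ = ⌊√142⌋ = 11; iterate m_{k+1} = d_k·a_k − m_k, d_{k+1} = (142 − m_{k+1}²)/d_k, a_{k+1} = ⌊(a₀ + m_{k+1})/d_{k+1}⌋ (starting m₀ = 0, d₀ = 1), with convergents p_k = a_k·p_{k-1} + p_{k-2}, q_k = a_k·q_{k-1} + q_{k-2} (p₋₁ = 1, q₋₁ = 0):
  k = 0: a₀ = 11; p₀/q₀ = 11/1; p₀² − 142·q₀² = 121 − 142 = -21.
  k = 1: m = 11, d = 21, a = ⌊(11 + 11)/21⌋ = 1; p/q = (1·11 + 1)/(1·1 + 0) = 12/1; p² − 142·q² = 144 − 142 = 2.
  k = 2: m = 10, d = 2, a = ⌊(11 + 10)/2⌋ = 10; p/q = (10·12 + 11)/(10·1 + 1) = 131/11; p² − 142·q² = 17161 − 17182 = -21.
  k = 3: m = 10, d = 21, a = ⌊(11 + 10)/21⌋ = 1; p/q = (1·131 + 12)/(1·11 + 1) = 143/12; p² − 142·q² = 20449 − 20448 = 1.
  The first convergent with p² − 142·q² = 1 gives the fundamental solution (x₁, y₁) = (143, 12).
Step 2: Apply the recurrence (x_{n+1}, y_{n+1}) = (x₁x_n + 142y₁y_n, x₁y_n + y₁x_n) repeatedly.
  From (x_1, y_1) = (143, 12): x_2 = 143·143 + 142·12·12 = 40897; y_2 = 143·12 + 12·143 = 3432.
  From (x_2, y_2) = (40897, 3432): x_3 = 143·40897 + 142·12·3432 = 11696399; y_3 = 143·3432 + 12·40897 = 981540.
  From (x_3, y_3) = (11696399, 981540): x_4 = 143·11696399 + 142·12·981540 = 3345129217; y_4 = 143·981540 + 12·11696399 = 280717008.
  From (x_4, y_4) = (3345129217, 280717008): x_5 = 143·3345129217 + 142·12·280717008 = 956695259663; y_5 = 143·280717008 + 12·3345129217 = 80284082748.
Step 3: Verify x_5² - 142·y_5² = 915265819861654994873569 - 915265819861654994873568 = 1 (should be 1). ✓

(x_1, y_1) = (143, 12); (x_5, y_5) = (956695259663, 80284082748).
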